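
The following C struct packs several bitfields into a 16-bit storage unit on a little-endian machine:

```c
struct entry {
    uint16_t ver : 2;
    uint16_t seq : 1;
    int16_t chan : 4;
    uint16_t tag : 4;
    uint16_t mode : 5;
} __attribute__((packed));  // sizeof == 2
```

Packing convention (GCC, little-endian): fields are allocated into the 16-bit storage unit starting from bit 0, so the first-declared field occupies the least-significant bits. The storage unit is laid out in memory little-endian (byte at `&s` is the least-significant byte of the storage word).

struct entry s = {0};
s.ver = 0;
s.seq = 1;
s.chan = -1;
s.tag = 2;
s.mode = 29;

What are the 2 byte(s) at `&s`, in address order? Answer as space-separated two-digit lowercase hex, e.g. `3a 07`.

ver:2 = 0 → 0x0 << 0 → word 0x0000
seq:1 = 1 → 0x1 << 2 → word 0x0004
chan:4 = -1 → 0xf << 3 → word 0x007c
tag:4 = 2 → 0x2 << 7 → word 0x017c
mode:5 = 29 → 0x1d << 11 → word 0xe97c
word = 0xe97c → little-endian bytes:
  [0]=0x7c  [1]=0xe9

7c e9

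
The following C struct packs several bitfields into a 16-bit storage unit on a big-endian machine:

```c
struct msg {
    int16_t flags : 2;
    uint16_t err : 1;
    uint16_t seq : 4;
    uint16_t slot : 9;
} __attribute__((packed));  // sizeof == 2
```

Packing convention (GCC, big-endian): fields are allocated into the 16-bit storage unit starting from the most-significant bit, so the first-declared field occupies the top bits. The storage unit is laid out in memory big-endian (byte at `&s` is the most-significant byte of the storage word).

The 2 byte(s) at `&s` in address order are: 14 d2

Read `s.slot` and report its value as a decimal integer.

210

[0]=0x14 [1]=0xd2 (big-endian) → word 0x14d2
flags [14+:2] = (word>>14) & 0x3 = 0
err [13+:1] = (word>>13) & 0x1 = 0
seq [9+:4] = (word>>9) & 0xf = 10
slot [0+:9] = (word>>0) & 0x1ff = 210  ←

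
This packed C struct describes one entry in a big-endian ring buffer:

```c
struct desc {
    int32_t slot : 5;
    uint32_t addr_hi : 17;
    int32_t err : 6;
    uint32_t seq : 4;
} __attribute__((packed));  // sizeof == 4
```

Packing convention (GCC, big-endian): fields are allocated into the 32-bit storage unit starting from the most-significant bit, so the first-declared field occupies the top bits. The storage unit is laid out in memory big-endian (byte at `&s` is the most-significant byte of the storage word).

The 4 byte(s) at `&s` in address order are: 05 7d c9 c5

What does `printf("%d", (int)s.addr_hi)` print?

[0]=0x05 [1]=0x7d [2]=0xc9 [3]=0xc5 (big-endian) → word 0x057dc9c5
slot:5 @ bit 27 → (0x057dc9c5>>27)&0x1f = 0x0
addr_hi:17 @ bit 10 → (0x057dc9c5>>10)&0x1ffff = 0x15f72  ←
err:6 @ bit 4 → (0x057dc9c5>>4)&0x3f = 0x1c
seq:4 @ bit 0 → (0x057dc9c5>>0)&0xf = 0x5

89970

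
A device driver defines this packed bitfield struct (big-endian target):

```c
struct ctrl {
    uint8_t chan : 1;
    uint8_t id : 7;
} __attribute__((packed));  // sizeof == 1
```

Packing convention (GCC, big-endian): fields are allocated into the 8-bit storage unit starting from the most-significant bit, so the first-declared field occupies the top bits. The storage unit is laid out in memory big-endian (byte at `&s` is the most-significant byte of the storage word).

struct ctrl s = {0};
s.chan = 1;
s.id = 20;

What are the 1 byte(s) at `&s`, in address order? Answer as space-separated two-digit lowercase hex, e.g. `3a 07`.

[7+:1] chan=1 & 0x1 = 0x1; word=0x80
[0+:7] id=20 & 0x7f = 0x14; word=0x94
word = 0x94 → big-endian bytes:
  [0]=0x94

94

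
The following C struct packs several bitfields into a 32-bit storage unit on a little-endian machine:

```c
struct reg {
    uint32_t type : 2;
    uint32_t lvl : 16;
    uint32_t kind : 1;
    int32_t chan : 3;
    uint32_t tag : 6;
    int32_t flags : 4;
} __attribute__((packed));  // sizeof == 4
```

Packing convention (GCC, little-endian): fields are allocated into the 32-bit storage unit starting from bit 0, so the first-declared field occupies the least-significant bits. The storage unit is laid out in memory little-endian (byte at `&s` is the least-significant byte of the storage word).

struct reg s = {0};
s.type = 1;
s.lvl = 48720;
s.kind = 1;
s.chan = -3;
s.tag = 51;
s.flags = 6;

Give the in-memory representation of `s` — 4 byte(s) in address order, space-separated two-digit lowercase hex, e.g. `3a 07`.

41 f9 ee 6c

type (2b) val=1 bits=0x1 at bit 0: 0x00000001
lvl (16b) val=48720 bits=0xbe50 at bit 2: 0x0002f941
kind (1b) val=1 bits=0x1 at bit 18: 0x0006f941
chan (3b) val=-3 bits=0x5 at bit 19: 0x002ef941
tag (6b) val=51 bits=0x33 at bit 22: 0x0ceef941
flags (4b) val=6 bits=0x6 at bit 28: 0x6ceef941
word = 0x6ceef941 → little-endian bytes:
  [0]=0x41  [1]=0xf9  [2]=0xee  [3]=0x6c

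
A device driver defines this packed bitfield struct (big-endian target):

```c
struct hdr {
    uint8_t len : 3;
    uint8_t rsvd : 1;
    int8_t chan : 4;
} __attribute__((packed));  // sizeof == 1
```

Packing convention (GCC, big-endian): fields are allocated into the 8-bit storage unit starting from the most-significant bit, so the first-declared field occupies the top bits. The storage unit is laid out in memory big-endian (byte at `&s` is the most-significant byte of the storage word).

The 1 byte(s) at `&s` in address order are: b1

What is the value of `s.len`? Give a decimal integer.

5

[0]=0xb1 (big-endian) → word 0xb1
len:3 @ bit 5 → (0xb1>>5)&0x7 = 0x5  ←
rsvd:1 @ bit 4 → (0xb1>>4)&0x1 = 0x1
chan:4 @ bit 0 → (0xb1>>0)&0xf = 0x1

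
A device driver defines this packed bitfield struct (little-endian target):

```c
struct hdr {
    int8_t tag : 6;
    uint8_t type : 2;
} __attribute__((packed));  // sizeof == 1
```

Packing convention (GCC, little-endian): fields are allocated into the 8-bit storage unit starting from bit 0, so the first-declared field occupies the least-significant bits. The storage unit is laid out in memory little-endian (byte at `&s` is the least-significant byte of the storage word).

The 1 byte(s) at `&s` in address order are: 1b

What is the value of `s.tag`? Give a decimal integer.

27

[0]=0x1b (little-endian) → word 0x1b
tag [0+:6] = (word>>0) & 0x3f = 27  ←
type [6+:2] = (word>>6) & 0x3 = 0
tag signed 6b, MSB=0: value = 27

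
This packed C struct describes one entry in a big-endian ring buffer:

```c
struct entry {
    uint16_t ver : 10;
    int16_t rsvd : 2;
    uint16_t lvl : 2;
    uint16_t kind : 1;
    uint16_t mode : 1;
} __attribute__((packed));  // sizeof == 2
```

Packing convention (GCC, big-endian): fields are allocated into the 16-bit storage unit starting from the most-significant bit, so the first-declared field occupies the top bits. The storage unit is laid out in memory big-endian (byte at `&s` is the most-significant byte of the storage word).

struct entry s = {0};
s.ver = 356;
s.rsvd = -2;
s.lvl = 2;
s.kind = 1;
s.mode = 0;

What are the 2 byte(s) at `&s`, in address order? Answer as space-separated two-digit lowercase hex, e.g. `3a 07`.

59 2a

ver (10b) val=356 bits=0x164 at bit 6: 0x5900
rsvd (2b) val=-2 bits=0x2 at bit 4: 0x5920
lvl (2b) val=2 bits=0x2 at bit 2: 0x5928
kind (1b) val=1 bits=0x1 at bit 1: 0x592a
mode (1b) val=0 bits=0x0 at bit 0: 0x592a
word = 0x592a → big-endian bytes:
  [0]=0x59  [1]=0x2a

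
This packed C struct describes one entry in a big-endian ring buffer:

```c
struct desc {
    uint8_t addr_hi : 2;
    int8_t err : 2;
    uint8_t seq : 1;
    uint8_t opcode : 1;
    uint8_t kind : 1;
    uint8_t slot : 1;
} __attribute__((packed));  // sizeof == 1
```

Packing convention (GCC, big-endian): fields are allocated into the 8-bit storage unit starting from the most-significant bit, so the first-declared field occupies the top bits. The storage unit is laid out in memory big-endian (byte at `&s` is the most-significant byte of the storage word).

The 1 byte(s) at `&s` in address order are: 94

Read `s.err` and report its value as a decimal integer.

1

[0]=0x94 (big-endian) → word 0x94
addr_hi [6+:2] = (word>>6) & 0x3 = 2
err [4+:2] = (word>>4) & 0x3 = 1  ←
seq [3+:1] = (word>>3) & 0x1 = 0
opcode [2+:1] = (word>>2) & 0x1 = 1
kind [1+:1] = (word>>1) & 0x1 = 0
slot [0+:1] = (word>>0) & 0x1 = 0
err signed 2b, MSB=0: value = 1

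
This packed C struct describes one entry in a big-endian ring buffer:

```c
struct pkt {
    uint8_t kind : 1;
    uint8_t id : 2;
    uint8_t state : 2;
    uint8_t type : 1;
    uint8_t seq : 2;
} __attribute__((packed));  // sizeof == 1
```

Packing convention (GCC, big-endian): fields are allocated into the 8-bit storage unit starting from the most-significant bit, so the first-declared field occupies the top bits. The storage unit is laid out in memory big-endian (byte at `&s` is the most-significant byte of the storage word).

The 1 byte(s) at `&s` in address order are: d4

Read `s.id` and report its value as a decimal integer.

[0]=0xd4 (big-endian) → word 0xd4
kind [7+:1] = (word>>7) & 0x1 = 1
id [5+:2] = (word>>5) & 0x3 = 2  ←
state [3+:2] = (word>>3) & 0x3 = 2
type [2+:1] = (word>>2) & 0x1 = 1
seq [0+:2] = (word>>0) & 0x3 = 0

2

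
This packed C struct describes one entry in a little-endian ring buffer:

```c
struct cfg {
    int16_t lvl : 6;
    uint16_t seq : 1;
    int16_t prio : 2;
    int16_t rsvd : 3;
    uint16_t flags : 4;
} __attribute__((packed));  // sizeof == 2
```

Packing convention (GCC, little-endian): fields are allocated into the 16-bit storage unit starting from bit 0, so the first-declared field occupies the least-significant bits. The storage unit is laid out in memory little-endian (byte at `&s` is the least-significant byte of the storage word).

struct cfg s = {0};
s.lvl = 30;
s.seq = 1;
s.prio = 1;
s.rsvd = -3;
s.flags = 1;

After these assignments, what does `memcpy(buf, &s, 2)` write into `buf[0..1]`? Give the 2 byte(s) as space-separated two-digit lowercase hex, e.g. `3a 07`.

de 1a

[0+:6] lvl=30 & 0x3f = 0x1e; word=0x001e
[6+:1] seq=1 & 0x1 = 0x1; word=0x005e
[7+:2] prio=1 & 0x3 = 0x1; word=0x00de
[9+:3] rsvd=-3 & 0x7 = 0x5; word=0x0ade
[12+:4] flags=1 & 0xf = 0x1; word=0x1ade
word = 0x1ade → little-endian bytes:
  [0]=0xde  [1]=0x1a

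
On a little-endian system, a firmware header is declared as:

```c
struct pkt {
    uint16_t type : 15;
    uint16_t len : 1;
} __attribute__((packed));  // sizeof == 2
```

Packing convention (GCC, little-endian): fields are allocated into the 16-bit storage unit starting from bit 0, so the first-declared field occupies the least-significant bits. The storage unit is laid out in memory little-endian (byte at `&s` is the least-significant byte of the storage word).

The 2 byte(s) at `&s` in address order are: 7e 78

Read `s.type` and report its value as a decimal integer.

30846

[0]=0x7e [1]=0x78 (little-endian) → word 0x787e
type:15 @ bit 0 → (0x787e>>0)&0x7fff = 0x787e  ←
len:1 @ bit 15 → (0x787e>>15)&0x1 = 0x0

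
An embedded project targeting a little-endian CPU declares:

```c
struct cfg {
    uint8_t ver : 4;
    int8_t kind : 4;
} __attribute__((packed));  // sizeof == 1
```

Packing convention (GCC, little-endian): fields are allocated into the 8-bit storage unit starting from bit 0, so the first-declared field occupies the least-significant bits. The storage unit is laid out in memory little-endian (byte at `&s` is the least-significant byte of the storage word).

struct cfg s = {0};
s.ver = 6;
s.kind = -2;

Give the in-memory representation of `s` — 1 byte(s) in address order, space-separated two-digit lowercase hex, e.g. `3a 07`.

e6

ver (4b) val=6 bits=0x6 at bit 0: 0x06
kind (4b) val=-2 bits=0xe at bit 4: 0xe6
word = 0xe6 → little-endian bytes:
  [0]=0xe6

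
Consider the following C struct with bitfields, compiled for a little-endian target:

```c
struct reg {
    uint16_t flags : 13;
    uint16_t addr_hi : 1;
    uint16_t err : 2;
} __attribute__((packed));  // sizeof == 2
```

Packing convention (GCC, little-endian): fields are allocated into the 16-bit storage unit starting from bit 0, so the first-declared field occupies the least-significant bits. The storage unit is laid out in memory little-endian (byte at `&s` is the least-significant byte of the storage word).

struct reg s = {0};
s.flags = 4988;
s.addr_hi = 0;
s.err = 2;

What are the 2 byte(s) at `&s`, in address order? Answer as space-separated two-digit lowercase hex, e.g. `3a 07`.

flags:13 = 4988 → 0x137c << 0 → word 0x137c
addr_hi:1 = 0 → 0x0 << 13 → word 0x137c
err:2 = 2 → 0x2 << 14 → word 0x937c
word = 0x937c → little-endian bytes:
  [0]=0x7c  [1]=0x93

7c 93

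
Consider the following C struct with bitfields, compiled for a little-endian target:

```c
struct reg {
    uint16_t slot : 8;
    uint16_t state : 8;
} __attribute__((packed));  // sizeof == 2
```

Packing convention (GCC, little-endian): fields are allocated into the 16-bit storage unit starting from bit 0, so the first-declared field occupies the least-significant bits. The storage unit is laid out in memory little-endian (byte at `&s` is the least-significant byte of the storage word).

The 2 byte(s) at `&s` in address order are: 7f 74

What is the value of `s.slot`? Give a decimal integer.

[0]=0x7f [1]=0x74 (little-endian) → word 0x747f
slot [0+:8] = (word>>0) & 0xff = 127  ←
state [8+:8] = (word>>8) & 0xff = 116

127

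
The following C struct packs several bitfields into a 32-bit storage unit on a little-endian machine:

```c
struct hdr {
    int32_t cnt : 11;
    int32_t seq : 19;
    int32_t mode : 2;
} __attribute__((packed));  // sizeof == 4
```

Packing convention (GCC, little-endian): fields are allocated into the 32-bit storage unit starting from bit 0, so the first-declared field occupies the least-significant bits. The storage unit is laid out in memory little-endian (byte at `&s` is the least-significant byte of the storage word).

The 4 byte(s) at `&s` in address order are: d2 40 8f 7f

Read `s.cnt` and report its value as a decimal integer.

210

[0]=0xd2 [1]=0x40 [2]=0x8f [3]=0x7f (little-endian) → word 0x7f8f40d2
cnt:11 @ bit 0 → (0x7f8f40d2>>0)&0x7ff = 0xd2  ←
seq:19 @ bit 11 → (0x7f8f40d2>>11)&0x7ffff = 0x7f1e8
mode:2 @ bit 30 → (0x7f8f40d2>>30)&0x3 = 0x1
cnt signed 11b, MSB=0: value = 210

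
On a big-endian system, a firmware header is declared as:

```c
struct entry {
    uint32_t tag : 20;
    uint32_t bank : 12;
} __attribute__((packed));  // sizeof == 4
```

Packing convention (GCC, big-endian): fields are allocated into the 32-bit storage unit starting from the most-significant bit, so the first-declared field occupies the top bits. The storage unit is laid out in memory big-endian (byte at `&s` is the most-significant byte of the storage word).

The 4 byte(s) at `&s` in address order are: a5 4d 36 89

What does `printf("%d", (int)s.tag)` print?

[0]=0xa5 [1]=0x4d [2]=0x36 [3]=0x89 (big-endian) → word 0xa54d3689
tag:20 @ bit 12 → (0xa54d3689>>12)&0xfffff = 0xa54d3  ←
bank:12 @ bit 0 → (0xa54d3689>>0)&0xfff = 0x689

677075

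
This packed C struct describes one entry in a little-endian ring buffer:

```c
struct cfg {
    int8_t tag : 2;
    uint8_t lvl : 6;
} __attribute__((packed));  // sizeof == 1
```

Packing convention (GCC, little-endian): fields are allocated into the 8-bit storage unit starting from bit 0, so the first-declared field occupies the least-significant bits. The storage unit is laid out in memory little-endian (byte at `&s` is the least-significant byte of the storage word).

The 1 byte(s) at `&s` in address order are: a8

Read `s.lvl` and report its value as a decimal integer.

42

[0]=0xa8 (little-endian) → word 0xa8
tag:2 @ bit 0 → (0xa8>>0)&0x3 = 0x0
lvl:6 @ bit 2 → (0xa8>>2)&0x3f = 0x2a  ←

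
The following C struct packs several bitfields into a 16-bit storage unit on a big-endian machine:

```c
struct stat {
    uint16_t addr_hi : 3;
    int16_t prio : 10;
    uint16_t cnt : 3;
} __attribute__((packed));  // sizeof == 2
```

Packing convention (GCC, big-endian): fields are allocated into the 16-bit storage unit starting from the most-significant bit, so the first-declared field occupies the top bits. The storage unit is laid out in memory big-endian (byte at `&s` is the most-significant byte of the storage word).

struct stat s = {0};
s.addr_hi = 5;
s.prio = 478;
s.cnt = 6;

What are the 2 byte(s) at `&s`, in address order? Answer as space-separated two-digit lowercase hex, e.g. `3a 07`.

ae f6

addr_hi (3b) val=5 bits=0x5 at bit 13: 0xa000
prio (10b) val=478 bits=0x1de at bit 3: 0xaef0
cnt (3b) val=6 bits=0x6 at bit 0: 0xaef6
word = 0xaef6 → big-endian bytes:
  [0]=0xae  [1]=0xf6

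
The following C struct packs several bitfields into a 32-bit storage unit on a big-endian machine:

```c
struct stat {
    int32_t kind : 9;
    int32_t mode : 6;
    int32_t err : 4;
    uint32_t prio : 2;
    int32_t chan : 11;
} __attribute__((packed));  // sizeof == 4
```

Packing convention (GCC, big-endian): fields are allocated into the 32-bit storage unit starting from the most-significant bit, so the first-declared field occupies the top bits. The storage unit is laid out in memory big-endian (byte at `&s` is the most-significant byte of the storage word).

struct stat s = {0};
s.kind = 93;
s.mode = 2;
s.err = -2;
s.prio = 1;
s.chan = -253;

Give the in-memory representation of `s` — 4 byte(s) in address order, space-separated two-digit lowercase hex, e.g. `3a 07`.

[23+:9] kind=93 & 0x1ff = 0x5d; word=0x2e800000
[17+:6] mode=2 & 0x3f = 0x2; word=0x2e840000
[13+:4] err=-2 & 0xf = 0xe; word=0x2e85c000
[11+:2] prio=1 & 0x3 = 0x1; word=0x2e85c800
[0+:11] chan=-253 & 0x7ff = 0x703; word=0x2e85cf03
word = 0x2e85cf03 → big-endian bytes:
  [0]=0x2e  [1]=0x85  [2]=0xcf  [3]=0x03

2e 85 cf 03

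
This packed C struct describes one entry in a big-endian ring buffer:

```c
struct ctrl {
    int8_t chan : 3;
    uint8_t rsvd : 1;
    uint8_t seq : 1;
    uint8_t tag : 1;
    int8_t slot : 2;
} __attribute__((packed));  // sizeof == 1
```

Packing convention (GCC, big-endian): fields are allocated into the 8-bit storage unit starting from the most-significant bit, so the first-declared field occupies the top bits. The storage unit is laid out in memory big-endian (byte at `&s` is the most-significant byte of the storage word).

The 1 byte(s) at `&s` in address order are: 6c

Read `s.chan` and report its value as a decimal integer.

[0]=0x6c (big-endian) → word 0x6c
chan:3 @ bit 5 → (0x6c>>5)&0x7 = 0x3  ←
rsvd:1 @ bit 4 → (0x6c>>4)&0x1 = 0x0
seq:1 @ bit 3 → (0x6c>>3)&0x1 = 0x1
tag:1 @ bit 2 → (0x6c>>2)&0x1 = 0x1
slot:2 @ bit 0 → (0x6c>>0)&0x3 = 0x0
chan signed 3b, MSB=0: value = 3

3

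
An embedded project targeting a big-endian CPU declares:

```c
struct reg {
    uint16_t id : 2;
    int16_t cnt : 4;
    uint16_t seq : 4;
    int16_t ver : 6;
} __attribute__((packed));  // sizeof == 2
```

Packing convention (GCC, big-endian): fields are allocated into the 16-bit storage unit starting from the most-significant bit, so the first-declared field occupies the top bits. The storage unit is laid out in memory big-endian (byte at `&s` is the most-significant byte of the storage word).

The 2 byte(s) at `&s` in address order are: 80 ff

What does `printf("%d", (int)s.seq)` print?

[0]=0x80 [1]=0xff (big-endian) → word 0x80ff
id [14+:2] = (word>>14) & 0x3 = 2
cnt [10+:4] = (word>>10) & 0xf = 0
seq [6+:4] = (word>>6) & 0xf = 3  ←
ver [0+:6] = (word>>0) & 0x3f = 63

3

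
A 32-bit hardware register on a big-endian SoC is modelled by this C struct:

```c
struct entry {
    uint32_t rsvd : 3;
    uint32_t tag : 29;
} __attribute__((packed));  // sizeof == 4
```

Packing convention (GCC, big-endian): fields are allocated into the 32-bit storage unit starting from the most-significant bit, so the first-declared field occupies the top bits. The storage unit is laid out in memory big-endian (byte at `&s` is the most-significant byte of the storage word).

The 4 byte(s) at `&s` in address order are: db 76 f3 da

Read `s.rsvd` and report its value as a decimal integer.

[0]=0xdb [1]=0x76 [2]=0xf3 [3]=0xda (big-endian) → word 0xdb76f3da
rsvd:3 @ bit 29 → (0xdb76f3da>>29)&0x7 = 0x6  ←
tag:29 @ bit 0 → (0xdb76f3da>>0)&0x1fffffff = 0x1b76f3da

6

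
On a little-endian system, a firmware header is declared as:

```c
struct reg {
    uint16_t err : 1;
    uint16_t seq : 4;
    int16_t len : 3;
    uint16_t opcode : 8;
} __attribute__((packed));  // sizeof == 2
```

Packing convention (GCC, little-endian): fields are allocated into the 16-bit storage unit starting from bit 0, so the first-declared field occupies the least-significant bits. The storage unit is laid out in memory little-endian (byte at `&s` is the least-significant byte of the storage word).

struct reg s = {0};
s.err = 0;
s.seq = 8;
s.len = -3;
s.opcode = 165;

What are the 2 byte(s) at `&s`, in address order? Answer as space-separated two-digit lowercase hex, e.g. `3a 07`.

[0+:1] err=0 & 0x1 = 0x0; word=0x0000
[1+:4] seq=8 & 0xf = 0x8; word=0x0010
[5+:3] len=-3 & 0x7 = 0x5; word=0x00b0
[8+:8] opcode=165 & 0xff = 0xa5; word=0xa5b0
word = 0xa5b0 → little-endian bytes:
  [0]=0xb0  [1]=0xa5

b0 a5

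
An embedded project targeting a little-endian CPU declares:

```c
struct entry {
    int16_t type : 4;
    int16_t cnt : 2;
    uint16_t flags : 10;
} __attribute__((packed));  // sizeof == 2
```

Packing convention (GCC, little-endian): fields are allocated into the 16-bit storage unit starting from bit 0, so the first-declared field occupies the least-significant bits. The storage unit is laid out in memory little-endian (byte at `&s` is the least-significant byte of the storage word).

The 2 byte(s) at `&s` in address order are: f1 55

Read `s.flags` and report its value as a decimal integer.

[0]=0xf1 [1]=0x55 (little-endian) → word 0x55f1
type:4 @ bit 0 → (0x55f1>>0)&0xf = 0x1
cnt:2 @ bit 4 → (0x55f1>>4)&0x3 = 0x3
flags:10 @ bit 6 → (0x55f1>>6)&0x3ff = 0x157  ←

343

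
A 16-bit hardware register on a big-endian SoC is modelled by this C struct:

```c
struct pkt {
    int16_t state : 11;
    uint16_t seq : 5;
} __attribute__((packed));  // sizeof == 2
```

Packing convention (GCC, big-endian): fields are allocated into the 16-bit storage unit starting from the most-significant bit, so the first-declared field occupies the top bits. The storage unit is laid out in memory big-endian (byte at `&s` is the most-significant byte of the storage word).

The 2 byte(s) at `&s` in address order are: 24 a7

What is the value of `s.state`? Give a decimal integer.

[0]=0x24 [1]=0xa7 (big-endian) → word 0x24a7
state [5+:11] = (word>>5) & 0x7ff = 293  ←
seq [0+:5] = (word>>0) & 0x1f = 7
state signed 11b, MSB=0: value = 293

293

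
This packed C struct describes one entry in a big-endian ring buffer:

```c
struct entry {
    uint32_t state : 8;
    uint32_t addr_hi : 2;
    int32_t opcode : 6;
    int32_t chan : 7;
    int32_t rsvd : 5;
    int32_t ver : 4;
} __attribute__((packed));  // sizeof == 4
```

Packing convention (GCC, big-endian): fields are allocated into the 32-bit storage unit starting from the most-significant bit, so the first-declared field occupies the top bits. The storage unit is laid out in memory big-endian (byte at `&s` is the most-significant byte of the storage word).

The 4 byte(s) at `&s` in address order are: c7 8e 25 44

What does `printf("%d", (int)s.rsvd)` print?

[0]=0xc7 [1]=0x8e [2]=0x25 [3]=0x44 (big-endian) → word 0xc78e2544
state:8 @ bit 24 → (0xc78e2544>>24)&0xff = 0xc7
addr_hi:2 @ bit 22 → (0xc78e2544>>22)&0x3 = 0x2
opcode:6 @ bit 16 → (0xc78e2544>>16)&0x3f = 0xe
chan:7 @ bit 9 → (0xc78e2544>>9)&0x7f = 0x12
rsvd:5 @ bit 4 → (0xc78e2544>>4)&0x1f = 0x14  ←
ver:4 @ bit 0 → (0xc78e2544>>0)&0xf = 0x4
rsvd signed 5b, MSB=1: 20 - 32 = -12

-12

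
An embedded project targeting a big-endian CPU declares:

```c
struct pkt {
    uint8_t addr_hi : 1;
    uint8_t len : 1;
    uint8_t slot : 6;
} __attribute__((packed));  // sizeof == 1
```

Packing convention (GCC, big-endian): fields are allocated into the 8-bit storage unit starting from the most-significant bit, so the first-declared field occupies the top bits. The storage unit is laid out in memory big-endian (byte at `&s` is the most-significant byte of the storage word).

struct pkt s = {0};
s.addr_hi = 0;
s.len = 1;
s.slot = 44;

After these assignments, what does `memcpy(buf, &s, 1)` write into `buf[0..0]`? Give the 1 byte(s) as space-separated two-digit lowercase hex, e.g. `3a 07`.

6c

[7+:1] addr_hi=0 & 0x1 = 0x0; word=0x00
[6+:1] len=1 & 0x1 = 0x1; word=0x40
[0+:6] slot=44 & 0x3f = 0x2c; word=0x6c
word = 0x6c → big-endian bytes:
  [0]=0x6c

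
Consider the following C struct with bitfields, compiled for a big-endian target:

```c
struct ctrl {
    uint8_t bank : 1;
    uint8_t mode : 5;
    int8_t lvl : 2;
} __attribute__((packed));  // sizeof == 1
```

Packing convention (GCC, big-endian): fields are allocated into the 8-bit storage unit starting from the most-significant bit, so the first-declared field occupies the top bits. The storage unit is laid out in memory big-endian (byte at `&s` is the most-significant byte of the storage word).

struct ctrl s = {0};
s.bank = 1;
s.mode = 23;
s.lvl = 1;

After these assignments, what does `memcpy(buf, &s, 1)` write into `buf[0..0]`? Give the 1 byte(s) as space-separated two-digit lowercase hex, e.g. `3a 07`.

dd

bank (1b) val=1 bits=0x1 at bit 7: 0x80
mode (5b) val=23 bits=0x17 at bit 2: 0xdc
lvl (2b) val=1 bits=0x1 at bit 0: 0xdd
word = 0xdd → big-endian bytes:
  [0]=0xdd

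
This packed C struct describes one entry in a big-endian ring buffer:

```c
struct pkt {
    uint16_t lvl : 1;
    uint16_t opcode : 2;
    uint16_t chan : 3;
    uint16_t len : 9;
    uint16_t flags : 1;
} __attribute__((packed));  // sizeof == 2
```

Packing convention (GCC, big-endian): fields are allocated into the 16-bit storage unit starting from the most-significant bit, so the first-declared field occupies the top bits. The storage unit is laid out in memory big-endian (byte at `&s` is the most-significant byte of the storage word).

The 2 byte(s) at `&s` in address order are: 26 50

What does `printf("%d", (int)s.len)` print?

[0]=0x26 [1]=0x50 (big-endian) → word 0x2650
lvl:1 @ bit 15 → (0x2650>>15)&0x1 = 0x0
opcode:2 @ bit 13 → (0x2650>>13)&0x3 = 0x1
chan:3 @ bit 10 → (0x2650>>10)&0x7 = 0x1
len:9 @ bit 1 → (0x2650>>1)&0x1ff = 0x128  ←
flags:1 @ bit 0 → (0x2650>>0)&0x1 = 0x0

296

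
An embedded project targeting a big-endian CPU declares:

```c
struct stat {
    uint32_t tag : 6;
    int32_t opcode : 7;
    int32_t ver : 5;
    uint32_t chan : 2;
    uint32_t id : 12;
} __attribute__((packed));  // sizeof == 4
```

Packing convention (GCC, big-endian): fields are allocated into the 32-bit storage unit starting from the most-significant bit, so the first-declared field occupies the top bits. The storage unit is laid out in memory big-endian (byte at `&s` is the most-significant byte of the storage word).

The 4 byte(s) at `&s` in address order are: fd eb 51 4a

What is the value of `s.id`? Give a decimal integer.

[0]=0xfd [1]=0xeb [2]=0x51 [3]=0x4a (big-endian) → word 0xfdeb514a
tag:6 @ bit 26 → (0xfdeb514a>>26)&0x3f = 0x3f
opcode:7 @ bit 19 → (0xfdeb514a>>19)&0x7f = 0x3d
ver:5 @ bit 14 → (0xfdeb514a>>14)&0x1f = 0xd
chan:2 @ bit 12 → (0xfdeb514a>>12)&0x3 = 0x1
id:12 @ bit 0 → (0xfdeb514a>>0)&0xfff = 0x14a  ←

330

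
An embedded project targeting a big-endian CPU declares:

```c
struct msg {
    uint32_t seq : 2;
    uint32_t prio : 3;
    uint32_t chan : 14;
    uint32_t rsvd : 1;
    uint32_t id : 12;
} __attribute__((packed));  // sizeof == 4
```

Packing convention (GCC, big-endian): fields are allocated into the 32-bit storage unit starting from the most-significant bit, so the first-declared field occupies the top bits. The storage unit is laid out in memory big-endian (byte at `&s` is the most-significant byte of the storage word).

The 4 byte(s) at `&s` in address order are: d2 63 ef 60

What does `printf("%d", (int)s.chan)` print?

4895

[0]=0xd2 [1]=0x63 [2]=0xef [3]=0x60 (big-endian) → word 0xd263ef60
seq [30+:2] = (word>>30) & 0x3 = 3
prio [27+:3] = (word>>27) & 0x7 = 2
chan [13+:14] = (word>>13) & 0x3fff = 4895  ←
rsvd [12+:1] = (word>>12) & 0x1 = 0
id [0+:12] = (word>>0) & 0xfff = 3936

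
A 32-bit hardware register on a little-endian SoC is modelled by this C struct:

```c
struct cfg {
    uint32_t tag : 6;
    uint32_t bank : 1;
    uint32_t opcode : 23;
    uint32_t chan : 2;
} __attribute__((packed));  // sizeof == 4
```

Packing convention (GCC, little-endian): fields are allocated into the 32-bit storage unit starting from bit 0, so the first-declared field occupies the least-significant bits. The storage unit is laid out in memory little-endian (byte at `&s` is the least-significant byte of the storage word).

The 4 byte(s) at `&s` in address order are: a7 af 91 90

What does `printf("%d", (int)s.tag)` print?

39

[0]=0xa7 [1]=0xaf [2]=0x91 [3]=0x90 (little-endian) → word 0x9091afa7
tag [0+:6] = (word>>0) & 0x3f = 39  ←
bank [6+:1] = (word>>6) & 0x1 = 0
opcode [7+:23] = (word>>7) & 0x7fffff = 2171743
chan [30+:2] = (word>>30) & 0x3 = 2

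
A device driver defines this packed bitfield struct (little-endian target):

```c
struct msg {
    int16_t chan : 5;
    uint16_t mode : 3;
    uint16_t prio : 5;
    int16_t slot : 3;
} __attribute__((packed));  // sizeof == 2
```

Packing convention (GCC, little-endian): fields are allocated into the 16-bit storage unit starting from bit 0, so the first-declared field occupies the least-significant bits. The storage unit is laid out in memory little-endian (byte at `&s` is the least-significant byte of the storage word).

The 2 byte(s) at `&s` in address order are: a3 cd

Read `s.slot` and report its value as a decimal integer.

[0]=0xa3 [1]=0xcd (little-endian) → word 0xcda3
chan:5 @ bit 0 → (0xcda3>>0)&0x1f = 0x3
mode:3 @ bit 5 → (0xcda3>>5)&0x7 = 0x5
prio:5 @ bit 8 → (0xcda3>>8)&0x1f = 0xd
slot:3 @ bit 13 → (0xcda3>>13)&0x7 = 0x6  ←
slot signed 3b, MSB=1: 6 - 8 = -2

-2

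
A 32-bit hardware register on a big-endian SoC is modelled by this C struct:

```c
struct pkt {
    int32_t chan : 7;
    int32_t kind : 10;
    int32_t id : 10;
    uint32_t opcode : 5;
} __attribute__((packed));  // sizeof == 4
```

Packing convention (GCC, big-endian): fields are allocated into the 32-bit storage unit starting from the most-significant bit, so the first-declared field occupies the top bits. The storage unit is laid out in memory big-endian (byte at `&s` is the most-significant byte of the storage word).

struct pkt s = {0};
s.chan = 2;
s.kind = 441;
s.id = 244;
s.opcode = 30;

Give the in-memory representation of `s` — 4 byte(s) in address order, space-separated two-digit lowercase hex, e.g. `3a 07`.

chan:7 = 2 → 0x2 << 25 → word 0x04000000
kind:10 = 441 → 0x1b9 << 15 → word 0x04dc8000
id:10 = 244 → 0xf4 << 5 → word 0x04dc9e80
opcode:5 = 30 → 0x1e << 0 → word 0x04dc9e9e
word = 0x04dc9e9e → big-endian bytes:
  [0]=0x04  [1]=0xdc  [2]=0x9e  [3]=0x9e

04 dc 9e 9e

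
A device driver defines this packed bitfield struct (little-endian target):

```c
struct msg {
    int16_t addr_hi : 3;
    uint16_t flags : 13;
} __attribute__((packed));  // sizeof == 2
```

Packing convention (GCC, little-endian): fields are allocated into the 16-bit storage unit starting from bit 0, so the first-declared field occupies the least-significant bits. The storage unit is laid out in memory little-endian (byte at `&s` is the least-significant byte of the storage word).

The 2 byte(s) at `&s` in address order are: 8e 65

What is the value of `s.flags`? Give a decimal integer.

[0]=0x8e [1]=0x65 (little-endian) → word 0x658e
addr_hi:3 @ bit 0 → (0x658e>>0)&0x7 = 0x6
flags:13 @ bit 3 → (0x658e>>3)&0x1fff = 0xcb1  ←

3249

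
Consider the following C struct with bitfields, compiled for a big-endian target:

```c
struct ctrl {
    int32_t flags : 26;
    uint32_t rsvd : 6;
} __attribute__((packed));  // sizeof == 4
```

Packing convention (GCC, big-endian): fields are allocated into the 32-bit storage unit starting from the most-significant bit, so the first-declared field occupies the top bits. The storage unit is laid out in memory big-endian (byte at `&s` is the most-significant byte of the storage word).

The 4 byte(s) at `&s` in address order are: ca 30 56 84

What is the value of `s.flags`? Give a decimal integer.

[0]=0xca [1]=0x30 [2]=0x56 [3]=0x84 (big-endian) → word 0xca305684
flags:26 @ bit 6 → (0xca305684>>6)&0x3ffffff = 0x328c15a  ←
rsvd:6 @ bit 0 → (0xca305684>>0)&0x3f = 0x4
flags signed 26b, MSB=1: 53002586 - 67108864 = -14106278

-14106278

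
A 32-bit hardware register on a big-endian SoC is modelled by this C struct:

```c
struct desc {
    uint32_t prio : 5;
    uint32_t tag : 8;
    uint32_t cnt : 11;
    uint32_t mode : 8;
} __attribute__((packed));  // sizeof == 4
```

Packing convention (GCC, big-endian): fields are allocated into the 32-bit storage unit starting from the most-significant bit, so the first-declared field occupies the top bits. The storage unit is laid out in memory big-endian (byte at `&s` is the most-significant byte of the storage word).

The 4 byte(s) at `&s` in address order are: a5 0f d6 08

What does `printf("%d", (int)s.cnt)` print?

2006

[0]=0xa5 [1]=0x0f [2]=0xd6 [3]=0x08 (big-endian) → word 0xa50fd608
prio:5 @ bit 27 → (0xa50fd608>>27)&0x1f = 0x14
tag:8 @ bit 19 → (0xa50fd608>>19)&0xff = 0xa1
cnt:11 @ bit 8 → (0xa50fd608>>8)&0x7ff = 0x7d6  ←
mode:8 @ bit 0 → (0xa50fd608>>0)&0xff = 0x8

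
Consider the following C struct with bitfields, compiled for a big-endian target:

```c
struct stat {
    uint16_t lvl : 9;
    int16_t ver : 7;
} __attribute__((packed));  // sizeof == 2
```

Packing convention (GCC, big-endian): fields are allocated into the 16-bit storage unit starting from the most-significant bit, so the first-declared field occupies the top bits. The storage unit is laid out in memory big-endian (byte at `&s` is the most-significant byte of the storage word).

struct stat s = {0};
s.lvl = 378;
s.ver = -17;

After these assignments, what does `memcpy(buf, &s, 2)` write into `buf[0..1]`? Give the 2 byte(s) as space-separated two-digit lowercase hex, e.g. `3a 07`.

bd 6f

lvl:9 = 378 → 0x17a << 7 → word 0xbd00
ver:7 = -17 → 0x6f << 0 → word 0xbd6f
word = 0xbd6f → big-endian bytes:
  [0]=0xbd  [1]=0x6f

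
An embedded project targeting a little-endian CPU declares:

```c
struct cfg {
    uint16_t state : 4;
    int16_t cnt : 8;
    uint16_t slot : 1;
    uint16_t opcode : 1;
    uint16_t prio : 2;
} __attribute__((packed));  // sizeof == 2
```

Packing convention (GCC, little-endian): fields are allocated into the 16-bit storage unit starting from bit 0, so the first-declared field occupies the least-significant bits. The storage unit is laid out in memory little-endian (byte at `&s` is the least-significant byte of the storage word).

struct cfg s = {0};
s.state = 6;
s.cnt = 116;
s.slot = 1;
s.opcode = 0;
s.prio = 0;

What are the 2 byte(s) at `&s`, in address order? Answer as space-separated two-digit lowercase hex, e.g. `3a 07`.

[0+:4] state=6 & 0xf = 0x6; word=0x0006
[4+:8] cnt=116 & 0xff = 0x74; word=0x0746
[12+:1] slot=1 & 0x1 = 0x1; word=0x1746
[13+:1] opcode=0 & 0x1 = 0x0; word=0x1746
[14+:2] prio=0 & 0x3 = 0x0; word=0x1746
word = 0x1746 → little-endian bytes:
  [0]=0x46  [1]=0x17

46 17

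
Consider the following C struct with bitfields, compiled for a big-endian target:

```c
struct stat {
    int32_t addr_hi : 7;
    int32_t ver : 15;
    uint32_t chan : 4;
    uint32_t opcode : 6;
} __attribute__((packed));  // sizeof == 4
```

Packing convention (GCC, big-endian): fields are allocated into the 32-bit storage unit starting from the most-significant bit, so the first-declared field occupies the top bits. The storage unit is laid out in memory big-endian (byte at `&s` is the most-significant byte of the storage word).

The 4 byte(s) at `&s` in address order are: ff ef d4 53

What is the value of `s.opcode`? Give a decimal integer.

19

[0]=0xff [1]=0xef [2]=0xd4 [3]=0x53 (big-endian) → word 0xffefd453
addr_hi:7 @ bit 25 → (0xffefd453>>25)&0x7f = 0x7f
ver:15 @ bit 10 → (0xffefd453>>10)&0x7fff = 0x7bf5
chan:4 @ bit 6 → (0xffefd453>>6)&0xf = 0x1
opcode:6 @ bit 0 → (0xffefd453>>0)&0x3f = 0x13  ←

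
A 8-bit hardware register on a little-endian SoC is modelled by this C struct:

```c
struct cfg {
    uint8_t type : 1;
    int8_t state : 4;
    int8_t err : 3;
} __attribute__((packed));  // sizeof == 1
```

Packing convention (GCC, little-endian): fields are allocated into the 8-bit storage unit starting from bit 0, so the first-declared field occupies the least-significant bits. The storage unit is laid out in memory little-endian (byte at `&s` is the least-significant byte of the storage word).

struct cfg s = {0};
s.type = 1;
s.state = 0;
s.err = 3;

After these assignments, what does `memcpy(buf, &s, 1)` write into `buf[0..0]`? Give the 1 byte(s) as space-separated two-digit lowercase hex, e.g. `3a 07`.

type:1 = 1 → 0x1 << 0 → word 0x01
state:4 = 0 → 0x0 << 1 → word 0x01
err:3 = 3 → 0x3 << 5 → word 0x61
word = 0x61 → little-endian bytes:
  [0]=0x61

61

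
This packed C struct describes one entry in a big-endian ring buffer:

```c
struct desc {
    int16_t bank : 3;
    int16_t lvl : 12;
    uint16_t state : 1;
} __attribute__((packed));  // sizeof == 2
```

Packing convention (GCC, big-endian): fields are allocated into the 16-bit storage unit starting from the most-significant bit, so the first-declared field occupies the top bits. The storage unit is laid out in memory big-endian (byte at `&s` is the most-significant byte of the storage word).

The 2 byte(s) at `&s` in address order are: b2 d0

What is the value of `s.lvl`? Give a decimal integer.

[0]=0xb2 [1]=0xd0 (big-endian) → word 0xb2d0
bank:3 @ bit 13 → (0xb2d0>>13)&0x7 = 0x5
lvl:12 @ bit 1 → (0xb2d0>>1)&0xfff = 0x968  ←
state:1 @ bit 0 → (0xb2d0>>0)&0x1 = 0x0
lvl signed 12b, MSB=1: 2408 - 4096 = -1688

-1688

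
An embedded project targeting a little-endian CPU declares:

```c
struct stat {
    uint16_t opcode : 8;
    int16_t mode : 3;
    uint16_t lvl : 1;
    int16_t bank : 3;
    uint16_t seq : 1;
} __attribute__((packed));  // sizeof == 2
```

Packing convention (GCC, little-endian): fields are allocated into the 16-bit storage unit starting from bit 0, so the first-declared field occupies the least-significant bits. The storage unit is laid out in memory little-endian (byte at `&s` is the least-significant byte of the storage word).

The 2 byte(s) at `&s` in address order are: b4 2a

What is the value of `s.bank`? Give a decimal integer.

2

[0]=0xb4 [1]=0x2a (little-endian) → word 0x2ab4
opcode:8 @ bit 0 → (0x2ab4>>0)&0xff = 0xb4
mode:3 @ bit 8 → (0x2ab4>>8)&0x7 = 0x2
lvl:1 @ bit 11 → (0x2ab4>>11)&0x1 = 0x1
bank:3 @ bit 12 → (0x2ab4>>12)&0x7 = 0x2  ←
seq:1 @ bit 15 → (0x2ab4>>15)&0x1 = 0x0
bank signed 3b, MSB=0: value = 2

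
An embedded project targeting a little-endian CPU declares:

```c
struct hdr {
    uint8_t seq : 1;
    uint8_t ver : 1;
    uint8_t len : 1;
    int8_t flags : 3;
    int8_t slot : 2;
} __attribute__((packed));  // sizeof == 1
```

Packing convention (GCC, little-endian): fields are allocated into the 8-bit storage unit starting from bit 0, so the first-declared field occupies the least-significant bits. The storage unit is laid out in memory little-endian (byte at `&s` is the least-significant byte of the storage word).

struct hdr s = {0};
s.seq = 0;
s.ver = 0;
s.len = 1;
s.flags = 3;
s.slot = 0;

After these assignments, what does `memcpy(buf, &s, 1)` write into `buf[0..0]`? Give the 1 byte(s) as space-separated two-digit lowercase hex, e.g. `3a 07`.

1c

seq (1b) val=0 bits=0x0 at bit 0: 0x00
ver (1b) val=0 bits=0x0 at bit 1: 0x00
len (1b) val=1 bits=0x1 at bit 2: 0x04
flags (3b) val=3 bits=0x3 at bit 3: 0x1c
slot (2b) val=0 bits=0x0 at bit 6: 0x1c
word = 0x1c → little-endian bytes:
  [0]=0x1c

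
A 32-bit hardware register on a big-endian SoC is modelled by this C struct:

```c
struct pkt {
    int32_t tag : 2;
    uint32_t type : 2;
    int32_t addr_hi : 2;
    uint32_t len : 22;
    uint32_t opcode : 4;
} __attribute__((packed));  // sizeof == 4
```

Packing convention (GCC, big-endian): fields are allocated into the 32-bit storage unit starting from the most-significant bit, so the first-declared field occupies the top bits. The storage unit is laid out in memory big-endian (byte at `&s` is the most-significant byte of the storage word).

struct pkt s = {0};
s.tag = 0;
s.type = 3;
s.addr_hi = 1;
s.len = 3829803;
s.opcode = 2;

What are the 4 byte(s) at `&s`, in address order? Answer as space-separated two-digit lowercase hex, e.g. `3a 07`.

[30+:2] tag=0 & 0x3 = 0x0; word=0x00000000
[28+:2] type=3 & 0x3 = 0x3; word=0x30000000
[26+:2] addr_hi=1 & 0x3 = 0x1; word=0x34000000
[4+:22] len=3829803 & 0x3fffff = 0x3a702b; word=0x37a702b0
[0+:4] opcode=2 & 0xf = 0x2; word=0x37a702b2
word = 0x37a702b2 → big-endian bytes:
  [0]=0x37  [1]=0xa7  [2]=0x02  [3]=0xb2

37 a7 02 b2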